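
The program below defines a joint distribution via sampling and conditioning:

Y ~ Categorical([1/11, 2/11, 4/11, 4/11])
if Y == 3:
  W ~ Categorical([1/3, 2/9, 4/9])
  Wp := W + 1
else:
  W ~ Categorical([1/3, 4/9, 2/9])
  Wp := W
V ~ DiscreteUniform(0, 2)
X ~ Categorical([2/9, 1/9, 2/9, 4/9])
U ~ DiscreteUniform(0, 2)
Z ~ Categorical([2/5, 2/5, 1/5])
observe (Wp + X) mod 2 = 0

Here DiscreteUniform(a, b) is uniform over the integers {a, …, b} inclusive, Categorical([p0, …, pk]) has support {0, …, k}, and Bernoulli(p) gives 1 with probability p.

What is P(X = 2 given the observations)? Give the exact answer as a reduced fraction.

Enumerate traces; 648 have nonzero weight after conditioning:
  (Y=0, W=0, V=0, X=0, U=0, Z=0) weight 4/13365
  (Y=0, W=0, V=0, X=0, U=0, Z=1) weight 4/13365
  (Y=0, W=0, V=0, X=0, U=0, Z=2) weight 2/13365
  (Y=0, W=0, V=0, X=0, U=1, Z=0) weight 4/13365
  (Y=0, W=0, V=0, X=0, U=1, Z=1) weight 4/13365
  (Y=0, W=0, V=0, X=0, U=1, Z=2) weight 2/13365
  (Y=0, W=0, V=0, X=0, U=2, Z=0) weight 4/13365
  (Y=0, W=0, V=0, X=0, U=2, Z=1) weight 4/13365
  (Y=0, W=0, V=0, X=2, U=0, Z=0) weight 4/13365
  (Y=0, W=1, V=0, X=1, U=0, Z=0) weight 8/40095
  … 638 more
Group by X:
  weight(X=0) = 86/891
  weight(X=1) = 56/891
  weight(X=2) = 86/891
  weight(X=3) = 224/891
Total weight = 86/891 + 56/891 + 86/891 + 224/891 = 452/891
P(X=0 | obs) = 86/891 / 452/891 = 43/226
P(X=1 | obs) = 56/891 / 452/891 = 14/113
P(X=2 | obs) = 86/891 / 452/891 = 43/226
P(X=3 | obs) = 224/891 / 452/891 = 56/113

P(X = 2 | obs) = 43/226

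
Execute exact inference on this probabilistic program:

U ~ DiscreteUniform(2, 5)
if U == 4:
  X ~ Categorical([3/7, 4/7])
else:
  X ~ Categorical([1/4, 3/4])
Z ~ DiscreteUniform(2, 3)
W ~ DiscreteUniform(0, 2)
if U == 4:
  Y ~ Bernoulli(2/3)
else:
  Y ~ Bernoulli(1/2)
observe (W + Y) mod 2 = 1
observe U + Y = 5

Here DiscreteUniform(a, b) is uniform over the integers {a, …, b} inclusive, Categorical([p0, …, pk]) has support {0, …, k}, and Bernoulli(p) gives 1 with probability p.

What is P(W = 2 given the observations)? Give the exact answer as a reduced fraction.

P(W = 2 | obs) = 4/11

Enumerate traces; 12 have nonzero weight after conditioning:
  (U=4, X=0, Z=2, W=0, Y=1) weight 1/84
  (U=4, X=0, Z=2, W=2, Y=1) weight 1/84
  (U=4, X=0, Z=3, W=0, Y=1) weight 1/84
  (U=4, X=0, Z=3, W=2, Y=1) weight 1/84
  (U=4, X=1, Z=2, W=0, Y=1) weight 1/63
  (U=4, X=1, Z=2, W=2, Y=1) weight 1/63
  (U=4, X=1, Z=3, W=0, Y=1) weight 1/63
  (U=4, X=1, Z=3, W=2, Y=1) weight 1/63
  (U=5, X=0, Z=2, W=1, Y=0) weight 1/192
  … 3 more
Group by W:
  weight(W=0) = 1/18
  weight(W=1) = 1/24
  weight(W=2) = 1/18
Total weight = 1/18 + 1/24 + 1/18 = 11/72
P(W=0 | obs) = 1/18 / 11/72 = 4/11
P(W=1 | obs) = 1/24 / 11/72 = 3/11
P(W=2 | obs) = 1/18 / 11/72 = 4/11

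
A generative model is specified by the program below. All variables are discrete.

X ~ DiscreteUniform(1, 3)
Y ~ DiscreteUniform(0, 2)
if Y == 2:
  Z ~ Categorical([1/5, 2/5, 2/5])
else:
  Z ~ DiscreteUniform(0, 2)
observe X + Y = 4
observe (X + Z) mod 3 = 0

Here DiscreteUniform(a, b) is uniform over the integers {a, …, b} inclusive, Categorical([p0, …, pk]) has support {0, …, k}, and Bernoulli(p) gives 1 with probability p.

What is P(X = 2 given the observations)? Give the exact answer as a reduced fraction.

P(X = 2 | obs) = 6/11

Enumerate traces; 2 have nonzero weight after conditioning:
  (X=2, Y=2, Z=1) weight 2/45
  (X=3, Y=1, Z=0) weight 1/27
Group by X:
  weight(X=2) = 2/45
  weight(X=3) = 1/27
Total weight = 2/45 + 1/27 = 11/135
P(X=2 | obs) = 2/45 / 11/135 = 6/11
P(X=3 | obs) = 1/27 / 11/135 = 5/11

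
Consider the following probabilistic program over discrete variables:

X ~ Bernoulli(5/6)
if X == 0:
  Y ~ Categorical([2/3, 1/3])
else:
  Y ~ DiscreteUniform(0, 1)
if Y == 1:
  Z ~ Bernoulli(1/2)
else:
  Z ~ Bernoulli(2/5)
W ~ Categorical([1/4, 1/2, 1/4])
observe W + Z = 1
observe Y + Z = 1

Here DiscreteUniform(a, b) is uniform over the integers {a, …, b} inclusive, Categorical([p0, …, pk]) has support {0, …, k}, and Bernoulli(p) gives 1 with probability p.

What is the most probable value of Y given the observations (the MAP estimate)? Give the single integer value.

Enumerate traces; 4 have nonzero weight after conditioning:
  (X=0, Y=0, Z=1, W=0) weight 1/90
  (X=0, Y=1, Z=0, W=1) weight 1/72
  (X=1, Y=0, Z=1, W=0) weight 1/24
  (X=1, Y=1, Z=0, W=1) weight 5/48
Group by Y:
  weight(Y=0) = 19/360
  weight(Y=1) = 17/144
Total weight = 19/360 + 17/144 = 41/240
P(Y=0 | obs) = 19/360 / 41/240 = 38/123
P(Y=1 | obs) = 17/144 / 41/240 = 85/123
argmax = 1

argmax_v P(Y = v | obs) = 1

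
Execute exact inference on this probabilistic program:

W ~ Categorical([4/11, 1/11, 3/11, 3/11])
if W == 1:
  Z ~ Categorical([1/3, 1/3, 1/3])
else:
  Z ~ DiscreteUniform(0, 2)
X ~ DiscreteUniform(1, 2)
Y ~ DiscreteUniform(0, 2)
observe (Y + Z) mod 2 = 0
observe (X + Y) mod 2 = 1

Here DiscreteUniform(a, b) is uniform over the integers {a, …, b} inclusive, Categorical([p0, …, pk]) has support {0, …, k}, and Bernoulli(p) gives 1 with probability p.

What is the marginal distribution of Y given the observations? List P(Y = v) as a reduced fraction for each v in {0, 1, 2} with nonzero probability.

Enumerate traces; 20 have nonzero weight after conditioning:
  (W=0, Z=0, X=1, Y=0) weight 2/99
  (W=0, Z=0, X=1, Y=2) weight 2/99
  (W=0, Z=1, X=2, Y=1) weight 2/99
  (W=0, Z=2, X=1, Y=0) weight 2/99
  (W=0, Z=2, X=1, Y=2) weight 2/99
  (W=1, Z=0, X=1, Y=0) weight 1/198
  (W=1, Z=0, X=1, Y=2) weight 1/198
  (W=1, Z=1, X=2, Y=1) weight 1/198
  … 12 more
Group by Y:
  weight(Y=0) = 1/9
  weight(Y=1) = 1/18
  weight(Y=2) = 1/9
Total weight = 1/9 + 1/18 + 1/9 = 5/18
P(Y=0 | obs) = 1/9 / 5/18 = 2/5
P(Y=1 | obs) = 1/18 / 5/18 = 1/5
P(Y=2 | obs) = 1/9 / 5/18 = 2/5

P(Y=0) = 2/5, P(Y=1) = 1/5, P(Y=2) = 2/5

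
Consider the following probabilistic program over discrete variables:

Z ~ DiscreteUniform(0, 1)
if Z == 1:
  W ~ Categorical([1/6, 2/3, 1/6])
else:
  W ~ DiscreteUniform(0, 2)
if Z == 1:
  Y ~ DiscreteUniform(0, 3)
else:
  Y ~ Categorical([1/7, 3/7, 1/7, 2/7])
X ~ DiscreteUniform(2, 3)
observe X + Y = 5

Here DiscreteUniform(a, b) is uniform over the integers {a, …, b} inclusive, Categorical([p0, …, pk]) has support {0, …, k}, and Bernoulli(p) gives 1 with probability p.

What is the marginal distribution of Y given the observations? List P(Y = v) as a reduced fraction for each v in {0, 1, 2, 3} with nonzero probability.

P(Y=2) = 11/26, P(Y=3) = 15/26

Enumerate traces; 12 have nonzero weight after conditioning:
  (Z=0, W=0, Y=2, X=3) weight 1/84
  (Z=0, W=0, Y=3, X=2) weight 1/42
  (Z=0, W=1, Y=2, X=3) weight 1/84
  (Z=0, W=1, Y=3, X=2) weight 1/42
  (Z=0, W=2, Y=2, X=3) weight 1/84
  (Z=0, W=2, Y=3, X=2) weight 1/42
  (Z=1, W=0, Y=2, X=3) weight 1/96
  (Z=1, W=0, Y=3, X=2) weight 1/96
  … 4 more
Group by Y:
  weight(Y=2) = 11/112
  weight(Y=3) = 15/112
Total weight = 11/112 + 15/112 = 13/56
P(Y=2 | obs) = 11/112 / 13/56 = 11/26
P(Y=3 | obs) = 15/112 / 13/56 = 15/26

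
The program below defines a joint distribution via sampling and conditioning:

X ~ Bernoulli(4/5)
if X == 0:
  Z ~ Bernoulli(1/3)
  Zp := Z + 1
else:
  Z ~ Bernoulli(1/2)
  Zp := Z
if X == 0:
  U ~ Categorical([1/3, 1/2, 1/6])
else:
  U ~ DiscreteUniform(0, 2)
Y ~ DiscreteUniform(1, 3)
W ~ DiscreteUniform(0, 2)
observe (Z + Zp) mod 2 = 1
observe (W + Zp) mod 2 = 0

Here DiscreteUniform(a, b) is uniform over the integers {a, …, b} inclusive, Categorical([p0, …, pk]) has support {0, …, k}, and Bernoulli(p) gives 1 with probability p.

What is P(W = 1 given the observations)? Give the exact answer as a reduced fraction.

Enumerate traces; 27 have nonzero weight after conditioning:
  (X=0, Z=0, U=0, Y=1, W=1) weight 2/405
  (X=0, Z=0, U=0, Y=2, W=1) weight 2/405
  (X=0, Z=0, U=0, Y=3, W=1) weight 2/405
  (X=0, Z=0, U=1, Y=1, W=1) weight 1/135
  (X=0, Z=0, U=1, Y=2, W=1) weight 1/135
  (X=0, Z=0, U=1, Y=3, W=1) weight 1/135
  (X=0, Z=0, U=2, Y=1, W=1) weight 1/405
  (X=0, Z=0, U=2, Y=2, W=1) weight 1/405
  (X=0, Z=1, U=0, Y=1, W=0) weight 1/405
  (X=0, Z=1, U=0, Y=1, W=2) weight 1/405
  … 17 more
Group by W:
  weight(W=0) = 1/45
  weight(W=1) = 2/45
  weight(W=2) = 1/45
Total weight = 1/45 + 2/45 + 1/45 = 4/45
P(W=0 | obs) = 1/45 / 4/45 = 1/4
P(W=1 | obs) = 2/45 / 4/45 = 1/2
P(W=2 | obs) = 1/45 / 4/45 = 1/4

P(W = 1 | obs) = 1/2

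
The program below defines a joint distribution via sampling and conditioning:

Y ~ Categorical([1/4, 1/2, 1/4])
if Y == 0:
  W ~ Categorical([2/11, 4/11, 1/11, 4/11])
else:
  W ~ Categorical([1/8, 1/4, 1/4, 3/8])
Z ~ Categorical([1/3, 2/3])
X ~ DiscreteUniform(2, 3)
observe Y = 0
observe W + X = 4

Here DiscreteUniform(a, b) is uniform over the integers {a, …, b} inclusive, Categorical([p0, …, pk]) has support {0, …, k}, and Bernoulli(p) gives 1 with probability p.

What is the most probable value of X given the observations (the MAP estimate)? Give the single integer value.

Enumerate traces; 4 have nonzero weight after conditioning:
  (Y=0, W=1, Z=0, X=3) weight 1/66
  (Y=0, W=1, Z=1, X=3) weight 1/33
  (Y=0, W=2, Z=0, X=2) weight 1/264
  (Y=0, W=2, Z=1, X=2) weight 1/132
Group by X:
  weight(X=2) = 1/88
  weight(X=3) = 1/22
Total weight = 1/88 + 1/22 = 5/88
P(X=2 | obs) = 1/88 / 5/88 = 1/5
P(X=3 | obs) = 1/22 / 5/88 = 4/5
argmax = 3

argmax_v P(X = v | obs) = 3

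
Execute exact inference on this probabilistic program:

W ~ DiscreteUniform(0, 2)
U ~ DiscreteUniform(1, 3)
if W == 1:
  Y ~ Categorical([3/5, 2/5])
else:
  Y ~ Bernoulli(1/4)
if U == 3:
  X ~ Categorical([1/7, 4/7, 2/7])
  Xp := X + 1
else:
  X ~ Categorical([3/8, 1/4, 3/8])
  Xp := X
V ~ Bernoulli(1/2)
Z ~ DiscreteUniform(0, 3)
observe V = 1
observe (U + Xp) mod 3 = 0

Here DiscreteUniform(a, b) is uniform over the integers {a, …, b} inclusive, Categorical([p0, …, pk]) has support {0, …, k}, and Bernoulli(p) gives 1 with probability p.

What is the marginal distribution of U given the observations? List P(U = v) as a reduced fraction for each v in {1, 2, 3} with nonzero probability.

P(U=1) = 7/17, P(U=2) = 14/51, P(U=3) = 16/51

Enumerate traces; 72 have nonzero weight after conditioning:
  (W=0, U=1, Y=0, X=2, V=1, Z=0) weight 1/256
  (W=0, U=1, Y=0, X=2, V=1, Z=1) weight 1/256
  (W=0, U=1, Y=0, X=2, V=1, Z=2) weight 1/256
  (W=0, U=1, Y=0, X=2, V=1, Z=3) weight 1/256
  (W=0, U=1, Y=1, X=2, V=1, Z=0) weight 1/768
  (W=0, U=1, Y=1, X=2, V=1, Z=1) weight 1/768
  (W=0, U=1, Y=1, X=2, V=1, Z=2) weight 1/768
  (W=0, U=1, Y=1, X=2, V=1, Z=3) weight 1/768
  (W=0, U=2, Y=0, X=1, V=1, Z=0) weight 1/384
  (W=0, U=3, Y=0, X=2, V=1, Z=0) weight 1/336
  … 62 more
Group by U:
  weight(U=1) = 1/16
  weight(U=2) = 1/24
  weight(U=3) = 1/21
Total weight = 1/16 + 1/24 + 1/21 = 17/112
P(U=1 | obs) = 1/16 / 17/112 = 7/17
P(U=2 | obs) = 1/24 / 17/112 = 14/51
P(U=3 | obs) = 1/21 / 17/112 = 16/51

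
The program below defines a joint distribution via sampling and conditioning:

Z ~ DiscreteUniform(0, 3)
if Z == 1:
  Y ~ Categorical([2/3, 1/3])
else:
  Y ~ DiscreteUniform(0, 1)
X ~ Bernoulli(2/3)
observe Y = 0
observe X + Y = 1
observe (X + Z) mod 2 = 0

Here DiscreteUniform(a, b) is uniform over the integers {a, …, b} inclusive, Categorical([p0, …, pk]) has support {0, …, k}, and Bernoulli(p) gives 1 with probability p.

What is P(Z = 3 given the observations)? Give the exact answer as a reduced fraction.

P(Z = 3 | obs) = 3/7

Enumerate traces; 2 have nonzero weight after conditioning:
  (Z=1, Y=0, X=1) weight 1/9
  (Z=3, Y=0, X=1) weight 1/12
Group by Z:
  weight(Z=1) = 1/9
  weight(Z=3) = 1/12
Total weight = 1/9 + 1/12 = 7/36
P(Z=1 | obs) = 1/9 / 7/36 = 4/7
P(Z=3 | obs) = 1/12 / 7/36 = 3/7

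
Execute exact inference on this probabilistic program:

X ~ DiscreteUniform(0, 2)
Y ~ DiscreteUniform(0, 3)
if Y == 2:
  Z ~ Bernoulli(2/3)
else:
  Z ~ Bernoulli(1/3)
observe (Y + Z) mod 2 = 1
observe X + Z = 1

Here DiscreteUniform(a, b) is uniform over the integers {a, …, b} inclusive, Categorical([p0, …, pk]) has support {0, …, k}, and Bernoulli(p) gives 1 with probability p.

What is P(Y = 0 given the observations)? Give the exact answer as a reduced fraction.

Enumerate traces; 4 have nonzero weight after conditioning:
  (X=0, Y=0, Z=1) weight 1/36
  (X=0, Y=2, Z=1) weight 1/18
  (X=1, Y=1, Z=0) weight 1/18
  (X=1, Y=3, Z=0) weight 1/18
Group by Y:
  weight(Y=0) = 1/36
  weight(Y=1) = 1/18
  weight(Y=2) = 1/18
  weight(Y=3) = 1/18
Total weight = 1/36 + 1/18 + 1/18 + 1/18 = 7/36
P(Y=0 | obs) = 1/36 / 7/36 = 1/7
P(Y=1 | obs) = 1/18 / 7/36 = 2/7
P(Y=2 | obs) = 1/18 / 7/36 = 2/7
P(Y=3 | obs) = 1/18 / 7/36 = 2/7

P(Y = 0 | obs) = 1/7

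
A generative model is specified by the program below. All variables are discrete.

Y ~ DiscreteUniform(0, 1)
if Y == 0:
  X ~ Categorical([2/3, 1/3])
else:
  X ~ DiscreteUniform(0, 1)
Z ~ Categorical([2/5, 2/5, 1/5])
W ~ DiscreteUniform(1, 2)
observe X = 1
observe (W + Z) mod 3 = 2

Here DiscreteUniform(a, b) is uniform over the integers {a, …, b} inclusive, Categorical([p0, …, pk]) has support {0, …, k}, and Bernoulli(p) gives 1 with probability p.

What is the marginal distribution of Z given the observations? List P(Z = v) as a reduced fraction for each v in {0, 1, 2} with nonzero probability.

P(Z=0) = 1/2, P(Z=1) = 1/2

Enumerate traces; 4 have nonzero weight after conditioning:
  (Y=0, X=1, Z=0, W=2) weight 1/30
  (Y=0, X=1, Z=1, W=1) weight 1/30
  (Y=1, X=1, Z=0, W=2) weight 1/20
  (Y=1, X=1, Z=1, W=1) weight 1/20
Group by Z:
  weight(Z=0) = 1/12
  weight(Z=1) = 1/12
Total weight = 1/12 + 1/12 = 1/6
P(Z=0 | obs) = 1/12 / 1/6 = 1/2
P(Z=1 | obs) = 1/12 / 1/6 = 1/2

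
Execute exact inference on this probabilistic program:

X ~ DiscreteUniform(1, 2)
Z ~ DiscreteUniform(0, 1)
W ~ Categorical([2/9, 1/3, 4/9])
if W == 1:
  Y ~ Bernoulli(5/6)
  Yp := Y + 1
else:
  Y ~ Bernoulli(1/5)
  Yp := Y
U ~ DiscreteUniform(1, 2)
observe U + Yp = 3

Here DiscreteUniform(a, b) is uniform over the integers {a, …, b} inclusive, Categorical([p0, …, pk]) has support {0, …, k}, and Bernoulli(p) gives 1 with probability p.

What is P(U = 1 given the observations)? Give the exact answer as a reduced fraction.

Enumerate traces; 16 have nonzero weight after conditioning:
  (X=1, Z=0, W=0, Y=1, U=2) weight 1/180
  (X=1, Z=0, W=1, Y=0, U=2) weight 1/144
  (X=1, Z=0, W=1, Y=1, U=1) weight 5/144
  (X=1, Z=0, W=2, Y=1, U=2) weight 1/90
  (X=1, Z=1, W=0, Y=1, U=2) weight 1/180
  (X=1, Z=1, W=1, Y=0, U=2) weight 1/144
  (X=1, Z=1, W=1, Y=1, U=1) weight 5/144
  (X=1, Z=1, W=2, Y=1, U=2) weight 1/90
  … 8 more
Group by U:
  weight(U=1) = 5/36
  weight(U=2) = 17/180
Total weight = 5/36 + 17/180 = 7/30
P(U=1 | obs) = 5/36 / 7/30 = 25/42
P(U=2 | obs) = 17/180 / 7/30 = 17/42

P(U = 1 | obs) = 25/42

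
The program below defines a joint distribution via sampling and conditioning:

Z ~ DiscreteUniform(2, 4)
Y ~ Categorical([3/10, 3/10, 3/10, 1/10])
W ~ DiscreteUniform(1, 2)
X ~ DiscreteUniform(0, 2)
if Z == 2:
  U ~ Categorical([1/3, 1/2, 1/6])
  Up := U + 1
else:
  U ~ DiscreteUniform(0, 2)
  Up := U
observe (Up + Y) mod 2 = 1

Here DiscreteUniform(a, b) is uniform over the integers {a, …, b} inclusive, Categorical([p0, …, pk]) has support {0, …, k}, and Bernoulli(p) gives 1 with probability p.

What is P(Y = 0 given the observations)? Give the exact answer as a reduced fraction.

P(Y = 0 | obs) = 21/86

Enumerate traces; 108 have nonzero weight after conditioning:
  (Z=2, Y=0, W=1, X=0, U=0) weight 1/180
  (Z=2, Y=0, W=1, X=0, U=2) weight 1/360
  (Z=2, Y=0, W=1, X=1, U=0) weight 1/180
  (Z=2, Y=0, W=1, X=1, U=2) weight 1/360
  (Z=2, Y=0, W=1, X=2, U=0) weight 1/180
  (Z=2, Y=0, W=1, X=2, U=2) weight 1/360
  (Z=2, Y=0, W=2, X=0, U=0) weight 1/180
  (Z=2, Y=0, W=2, X=0, U=2) weight 1/360
  (Z=2, Y=1, W=1, X=0, U=1) weight 1/120
  (Z=2, Y=2, W=1, X=0, U=0) weight 1/180
  … 98 more
Group by Y:
  weight(Y=0) = 7/60
  weight(Y=1) = 11/60
  weight(Y=2) = 7/60
  weight(Y=3) = 11/180
Total weight = 7/60 + 11/60 + 7/60 + 11/180 = 43/90
P(Y=0 | obs) = 7/60 / 43/90 = 21/86
P(Y=1 | obs) = 11/60 / 43/90 = 33/86
P(Y=2 | obs) = 7/60 / 43/90 = 21/86
P(Y=3 | obs) = 11/180 / 43/90 = 11/86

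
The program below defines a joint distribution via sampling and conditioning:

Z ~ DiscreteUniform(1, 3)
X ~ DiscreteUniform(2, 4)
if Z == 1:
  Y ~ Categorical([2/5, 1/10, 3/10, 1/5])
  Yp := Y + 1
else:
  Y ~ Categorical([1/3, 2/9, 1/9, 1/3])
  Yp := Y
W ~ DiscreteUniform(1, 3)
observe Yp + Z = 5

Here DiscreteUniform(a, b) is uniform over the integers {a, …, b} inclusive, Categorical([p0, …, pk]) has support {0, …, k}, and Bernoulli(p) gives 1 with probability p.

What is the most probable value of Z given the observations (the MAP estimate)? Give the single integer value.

Enumerate traces; 27 have nonzero weight after conditioning:
  (Z=1, X=2, Y=3, W=1) weight 1/135
  (Z=1, X=2, Y=3, W=2) weight 1/135
  (Z=1, X=2, Y=3, W=3) weight 1/135
  (Z=1, X=3, Y=3, W=1) weight 1/135
  (Z=1, X=3, Y=3, W=2) weight 1/135
  (Z=1, X=3, Y=3, W=3) weight 1/135
  (Z=1, X=4, Y=3, W=1) weight 1/135
  (Z=1, X=4, Y=3, W=2) weight 1/135
  (Z=2, X=2, Y=3, W=1) weight 1/81
  (Z=3, X=2, Y=2, W=1) weight 1/243
  … 17 more
Group by Z:
  weight(Z=1) = 1/15
  weight(Z=2) = 1/9
  weight(Z=3) = 1/27
Total weight = 1/15 + 1/9 + 1/27 = 29/135
P(Z=1 | obs) = 1/15 / 29/135 = 9/29
P(Z=2 | obs) = 1/9 / 29/135 = 15/29
P(Z=3 | obs) = 1/27 / 29/135 = 5/29
argmax = 2

argmax_v P(Z = v | obs) = 2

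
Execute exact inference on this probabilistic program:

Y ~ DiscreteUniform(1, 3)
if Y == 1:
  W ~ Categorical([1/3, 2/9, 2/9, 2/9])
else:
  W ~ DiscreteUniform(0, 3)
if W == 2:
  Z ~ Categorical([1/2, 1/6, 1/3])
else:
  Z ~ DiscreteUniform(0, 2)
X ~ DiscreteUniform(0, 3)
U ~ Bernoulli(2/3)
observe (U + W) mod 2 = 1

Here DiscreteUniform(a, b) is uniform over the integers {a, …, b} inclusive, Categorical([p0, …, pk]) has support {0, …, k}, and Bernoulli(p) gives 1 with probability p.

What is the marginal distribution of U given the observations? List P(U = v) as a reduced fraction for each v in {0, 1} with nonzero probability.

P(U=0) = 13/41, P(U=1) = 28/41

Enumerate traces; 144 have nonzero weight after conditioning:
  (Y=1, W=0, Z=0, X=0, U=1) weight 1/162
  (Y=1, W=0, Z=0, X=1, U=1) weight 1/162
  (Y=1, W=0, Z=0, X=2, U=1) weight 1/162
  (Y=1, W=0, Z=0, X=3, U=1) weight 1/162
  (Y=1, W=0, Z=1, X=0, U=1) weight 1/162
  (Y=1, W=0, Z=1, X=1, U=1) weight 1/162
  (Y=1, W=0, Z=1, X=2, U=1) weight 1/162
  (Y=1, W=0, Z=1, X=3, U=1) weight 1/162
  (Y=1, W=1, Z=0, X=0, U=0) weight 1/486
  … 135 more
Group by U:
  weight(U=0) = 13/81
  weight(U=1) = 28/81
Total weight = 13/81 + 28/81 = 41/81
P(U=0 | obs) = 13/81 / 41/81 = 13/41
P(U=1 | obs) = 28/81 / 41/81 = 28/41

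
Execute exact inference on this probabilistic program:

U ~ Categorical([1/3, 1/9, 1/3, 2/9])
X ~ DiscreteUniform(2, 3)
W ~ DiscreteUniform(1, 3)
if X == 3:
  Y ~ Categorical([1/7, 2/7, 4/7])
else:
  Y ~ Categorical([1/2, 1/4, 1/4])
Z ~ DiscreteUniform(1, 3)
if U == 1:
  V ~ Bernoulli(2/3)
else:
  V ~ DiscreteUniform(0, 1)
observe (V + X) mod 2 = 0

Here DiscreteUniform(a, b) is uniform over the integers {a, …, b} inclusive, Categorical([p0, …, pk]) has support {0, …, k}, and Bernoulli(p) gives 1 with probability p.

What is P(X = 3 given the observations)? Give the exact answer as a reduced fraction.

P(X = 3 | obs) = 14/27

Enumerate traces; 216 have nonzero weight after conditioning:
  (U=0, X=2, W=1, Y=0, Z=1, V=0) weight 1/216
  (U=0, X=2, W=1, Y=0, Z=2, V=0) weight 1/216
  (U=0, X=2, W=1, Y=0, Z=3, V=0) weight 1/216
  (U=0, X=2, W=1, Y=1, Z=1, V=0) weight 1/432
  (U=0, X=2, W=1, Y=1, Z=2, V=0) weight 1/432
  (U=0, X=2, W=1, Y=1, Z=3, V=0) weight 1/432
  (U=0, X=2, W=1, Y=2, Z=1, V=0) weight 1/432
  (U=0, X=2, W=1, Y=2, Z=2, V=0) weight 1/432
  (U=0, X=3, W=1, Y=0, Z=1, V=1) weight 1/756
  … 207 more
Group by X:
  weight(X=2) = 13/54
  weight(X=3) = 7/27
Total weight = 13/54 + 7/27 = 1/2
P(X=2 | obs) = 13/54 / 1/2 = 13/27
P(X=3 | obs) = 7/27 / 1/2 = 14/27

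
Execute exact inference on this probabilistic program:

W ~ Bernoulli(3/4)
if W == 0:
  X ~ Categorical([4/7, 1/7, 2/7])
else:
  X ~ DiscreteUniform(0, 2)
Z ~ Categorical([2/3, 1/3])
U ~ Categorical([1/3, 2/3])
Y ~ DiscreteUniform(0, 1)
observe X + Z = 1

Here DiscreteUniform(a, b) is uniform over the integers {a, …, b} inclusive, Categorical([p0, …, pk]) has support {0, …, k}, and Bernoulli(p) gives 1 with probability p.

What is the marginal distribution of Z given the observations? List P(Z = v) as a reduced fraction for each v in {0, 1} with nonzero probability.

Enumerate traces; 16 have nonzero weight after conditioning:
  (W=0, X=0, Z=1, U=0, Y=0) weight 1/126
  (W=0, X=0, Z=1, U=0, Y=1) weight 1/126
  (W=0, X=0, Z=1, U=1, Y=0) weight 1/63
  (W=0, X=0, Z=1, U=1, Y=1) weight 1/63
  (W=0, X=1, Z=0, U=0, Y=0) weight 1/252
  (W=0, X=1, Z=0, U=0, Y=1) weight 1/252
  (W=0, X=1, Z=0, U=1, Y=0) weight 1/126
  (W=0, X=1, Z=0, U=1, Y=1) weight 1/126
  … 8 more
Group by Z:
  weight(Z=0) = 4/21
  weight(Z=1) = 11/84
Total weight = 4/21 + 11/84 = 9/28
P(Z=0 | obs) = 4/21 / 9/28 = 16/27
P(Z=1 | obs) = 11/84 / 9/28 = 11/27

P(Z=0) = 16/27, P(Z=1) = 11/27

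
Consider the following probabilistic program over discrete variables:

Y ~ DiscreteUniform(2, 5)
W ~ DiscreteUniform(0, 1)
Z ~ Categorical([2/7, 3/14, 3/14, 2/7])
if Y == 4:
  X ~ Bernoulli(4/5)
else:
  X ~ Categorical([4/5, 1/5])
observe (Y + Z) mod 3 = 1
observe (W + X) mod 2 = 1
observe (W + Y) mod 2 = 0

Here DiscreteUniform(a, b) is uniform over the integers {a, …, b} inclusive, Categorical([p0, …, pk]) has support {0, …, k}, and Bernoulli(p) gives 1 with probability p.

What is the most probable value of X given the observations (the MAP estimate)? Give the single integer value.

Enumerate traces; 5 have nonzero weight after conditioning:
  (Y=2, W=0, Z=2, X=1) weight 3/560
  (Y=3, W=1, Z=1, X=0) weight 3/140
  (Y=4, W=0, Z=0, X=1) weight 1/35
  (Y=4, W=0, Z=3, X=1) weight 1/35
  (Y=5, W=1, Z=2, X=0) weight 3/140
Group by X:
  weight(X=0) = 3/70
  weight(X=1) = 1/16
Total weight = 3/70 + 1/16 = 59/560
P(X=0 | obs) = 3/70 / 59/560 = 24/59
P(X=1 | obs) = 1/16 / 59/560 = 35/59
argmax = 1

argmax_v P(X = v | obs) = 1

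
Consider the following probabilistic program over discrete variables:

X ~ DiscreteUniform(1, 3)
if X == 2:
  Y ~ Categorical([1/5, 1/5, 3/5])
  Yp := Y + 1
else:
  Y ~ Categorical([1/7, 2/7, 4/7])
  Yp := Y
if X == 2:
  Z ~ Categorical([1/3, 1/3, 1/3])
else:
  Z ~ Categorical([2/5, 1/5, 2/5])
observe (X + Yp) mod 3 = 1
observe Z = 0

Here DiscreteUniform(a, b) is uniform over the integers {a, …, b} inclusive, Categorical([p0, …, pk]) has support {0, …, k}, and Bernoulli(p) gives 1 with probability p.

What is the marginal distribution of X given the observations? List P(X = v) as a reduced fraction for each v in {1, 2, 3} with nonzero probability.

Enumerate traces; 3 have nonzero weight after conditioning:
  (X=1, Y=0, Z=0) weight 2/105
  (X=2, Y=1, Z=0) weight 1/45
  (X=3, Y=1, Z=0) weight 4/105
Group by X:
  weight(X=1) = 2/105
  weight(X=2) = 1/45
  weight(X=3) = 4/105
Total weight = 2/105 + 1/45 + 4/105 = 5/63
P(X=1 | obs) = 2/105 / 5/63 = 6/25
P(X=2 | obs) = 1/45 / 5/63 = 7/25
P(X=3 | obs) = 4/105 / 5/63 = 12/25

P(X=1) = 6/25, P(X=2) = 7/25, P(X=3) = 12/25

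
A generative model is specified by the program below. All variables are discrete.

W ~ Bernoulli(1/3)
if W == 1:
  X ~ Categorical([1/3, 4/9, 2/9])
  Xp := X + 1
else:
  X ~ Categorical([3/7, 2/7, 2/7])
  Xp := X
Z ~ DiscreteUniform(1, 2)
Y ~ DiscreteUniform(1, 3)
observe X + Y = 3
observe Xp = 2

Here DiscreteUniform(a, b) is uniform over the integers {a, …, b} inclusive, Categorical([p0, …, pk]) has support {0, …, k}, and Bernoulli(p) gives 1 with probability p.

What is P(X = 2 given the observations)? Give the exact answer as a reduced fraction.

P(X = 2 | obs) = 9/16

Enumerate traces; 4 have nonzero weight after conditioning:
  (W=0, X=2, Z=1, Y=1) weight 2/63
  (W=0, X=2, Z=2, Y=1) weight 2/63
  (W=1, X=1, Z=1, Y=2) weight 2/81
  (W=1, X=1, Z=2, Y=2) weight 2/81
Group by X:
  weight(X=1) = 4/81
  weight(X=2) = 4/63
Total weight = 4/81 + 4/63 = 64/567
P(X=1 | obs) = 4/81 / 64/567 = 7/16
P(X=2 | obs) = 4/63 / 64/567 = 9/16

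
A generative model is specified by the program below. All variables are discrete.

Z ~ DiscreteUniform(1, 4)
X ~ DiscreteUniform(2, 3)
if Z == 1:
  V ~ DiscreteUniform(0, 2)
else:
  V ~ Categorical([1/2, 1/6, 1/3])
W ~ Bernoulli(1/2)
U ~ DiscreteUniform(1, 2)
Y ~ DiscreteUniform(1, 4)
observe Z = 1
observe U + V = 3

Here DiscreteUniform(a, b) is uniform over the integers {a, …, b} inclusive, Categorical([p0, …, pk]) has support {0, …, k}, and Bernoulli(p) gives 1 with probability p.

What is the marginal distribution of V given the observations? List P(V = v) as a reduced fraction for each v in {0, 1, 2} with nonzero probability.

P(V=1) = 1/2, P(V=2) = 1/2

Enumerate traces; 32 have nonzero weight after conditioning:
  (Z=1, X=2, V=1, W=0, U=2, Y=1) weight 1/384
  (Z=1, X=2, V=1, W=0, U=2, Y=2) weight 1/384
  (Z=1, X=2, V=1, W=0, U=2, Y=3) weight 1/384
  (Z=1, X=2, V=1, W=0, U=2, Y=4) weight 1/384
  (Z=1, X=2, V=1, W=1, U=2, Y=1) weight 1/384
  (Z=1, X=2, V=1, W=1, U=2, Y=2) weight 1/384
  (Z=1, X=2, V=1, W=1, U=2, Y=3) weight 1/384
  (Z=1, X=2, V=1, W=1, U=2, Y=4) weight 1/384
  (Z=1, X=2, V=2, W=0, U=1, Y=1) weight 1/384
  … 23 more
Group by V:
  weight(V=1) = 1/24
  weight(V=2) = 1/24
Total weight = 1/24 + 1/24 = 1/12
P(V=1 | obs) = 1/24 / 1/12 = 1/2
P(V=2 | obs) = 1/24 / 1/12 = 1/2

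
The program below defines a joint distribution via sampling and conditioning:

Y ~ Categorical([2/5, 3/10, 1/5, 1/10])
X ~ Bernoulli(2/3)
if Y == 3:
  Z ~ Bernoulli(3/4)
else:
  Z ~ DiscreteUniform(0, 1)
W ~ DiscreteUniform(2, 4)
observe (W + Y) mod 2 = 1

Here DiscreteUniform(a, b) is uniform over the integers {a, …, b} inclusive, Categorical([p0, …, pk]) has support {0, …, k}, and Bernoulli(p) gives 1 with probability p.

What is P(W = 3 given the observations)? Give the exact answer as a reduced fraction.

Enumerate traces; 24 have nonzero weight after conditioning:
  (Y=0, X=0, Z=0, W=3) weight 1/45
  (Y=0, X=0, Z=1, W=3) weight 1/45
  (Y=0, X=1, Z=0, W=3) weight 2/45
  (Y=0, X=1, Z=1, W=3) weight 2/45
  (Y=1, X=0, Z=0, W=2) weight 1/60
  (Y=1, X=0, Z=0, W=4) weight 1/60
  (Y=1, X=0, Z=1, W=2) weight 1/60
  (Y=1, X=0, Z=1, W=4) weight 1/60
  … 16 more
Group by W:
  weight(W=2) = 2/15
  weight(W=3) = 1/5
  weight(W=4) = 2/15
Total weight = 2/15 + 1/5 + 2/15 = 7/15
P(W=2 | obs) = 2/15 / 7/15 = 2/7
P(W=3 | obs) = 1/5 / 7/15 = 3/7
P(W=4 | obs) = 2/15 / 7/15 = 2/7

P(W = 3 | obs) = 3/7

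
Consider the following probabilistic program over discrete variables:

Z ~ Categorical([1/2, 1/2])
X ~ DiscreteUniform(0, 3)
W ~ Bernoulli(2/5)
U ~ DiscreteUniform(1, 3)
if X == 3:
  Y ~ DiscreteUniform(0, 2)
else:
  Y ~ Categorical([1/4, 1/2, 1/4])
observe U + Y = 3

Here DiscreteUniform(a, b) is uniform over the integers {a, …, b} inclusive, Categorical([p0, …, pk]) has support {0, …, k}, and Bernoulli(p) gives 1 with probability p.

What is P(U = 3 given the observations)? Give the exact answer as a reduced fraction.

Enumerate traces; 48 have nonzero weight after conditioning:
  (Z=0, X=0, W=0, U=1, Y=2) weight 1/160
  (Z=0, X=0, W=0, U=2, Y=1) weight 1/80
  (Z=0, X=0, W=0, U=3, Y=0) weight 1/160
  (Z=0, X=0, W=1, U=1, Y=2) weight 1/240
  (Z=0, X=0, W=1, U=2, Y=1) weight 1/120
  (Z=0, X=0, W=1, U=3, Y=0) weight 1/240
  (Z=0, X=1, W=0, U=1, Y=2) weight 1/160
  (Z=0, X=1, W=0, U=2, Y=1) weight 1/80
  … 40 more
Group by U:
  weight(U=1) = 13/144
  weight(U=2) = 11/72
  weight(U=3) = 13/144
Total weight = 13/144 + 11/72 + 13/144 = 1/3
P(U=1 | obs) = 13/144 / 1/3 = 13/48
P(U=2 | obs) = 11/72 / 1/3 = 11/24
P(U=3 | obs) = 13/144 / 1/3 = 13/48

P(U = 3 | obs) = 13/48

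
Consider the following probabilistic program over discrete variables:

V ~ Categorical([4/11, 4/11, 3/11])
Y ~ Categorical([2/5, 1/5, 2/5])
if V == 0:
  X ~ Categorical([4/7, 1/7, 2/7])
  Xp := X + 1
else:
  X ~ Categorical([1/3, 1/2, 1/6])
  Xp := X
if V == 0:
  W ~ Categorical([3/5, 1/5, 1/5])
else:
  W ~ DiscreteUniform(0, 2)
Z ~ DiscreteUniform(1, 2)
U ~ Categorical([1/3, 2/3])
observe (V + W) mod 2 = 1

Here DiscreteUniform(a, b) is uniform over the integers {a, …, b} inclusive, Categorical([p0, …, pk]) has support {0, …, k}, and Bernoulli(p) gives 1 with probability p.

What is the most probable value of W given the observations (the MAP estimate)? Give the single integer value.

argmax_v P(W = v | obs) = 1

Enumerate traces; 144 have nonzero weight after conditioning:
  (V=0, Y=0, X=0, W=1, Z=1, U=0) weight 16/5775
  (V=0, Y=0, X=0, W=1, Z=1, U=1) weight 32/5775
  (V=0, Y=0, X=0, W=1, Z=2, U=0) weight 16/5775
  (V=0, Y=0, X=0, W=1, Z=2, U=1) weight 32/5775
  (V=0, Y=0, X=1, W=1, Z=1, U=0) weight 4/5775
  (V=0, Y=0, X=1, W=1, Z=1, U=1) weight 8/5775
  (V=0, Y=0, X=1, W=1, Z=2, U=0) weight 4/5775
  (V=0, Y=0, X=1, W=1, Z=2, U=1) weight 8/5775
  (V=1, Y=0, X=0, W=0, Z=1, U=0) weight 4/1485
  (V=1, Y=0, X=0, W=2, Z=1, U=0) weight 4/1485
  … 134 more
Group by W:
  weight(W=0) = 4/33
  weight(W=1) = 9/55
  weight(W=2) = 4/33
Total weight = 4/33 + 9/55 + 4/33 = 67/165
P(W=0 | obs) = 4/33 / 67/165 = 20/67
P(W=1 | obs) = 9/55 / 67/165 = 27/67
P(W=2 | obs) = 4/33 / 67/165 = 20/67
argmax = 1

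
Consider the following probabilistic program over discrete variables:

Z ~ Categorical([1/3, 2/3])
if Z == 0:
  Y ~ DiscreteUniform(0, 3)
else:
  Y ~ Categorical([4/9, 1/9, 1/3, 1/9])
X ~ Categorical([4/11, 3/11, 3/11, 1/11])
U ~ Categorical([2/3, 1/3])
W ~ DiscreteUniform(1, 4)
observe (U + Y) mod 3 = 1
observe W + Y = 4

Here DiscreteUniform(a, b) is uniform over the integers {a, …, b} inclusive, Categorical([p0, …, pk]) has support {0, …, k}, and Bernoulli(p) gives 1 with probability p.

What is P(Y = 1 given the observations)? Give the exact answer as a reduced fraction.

Enumerate traces; 24 have nonzero weight after conditioning:
  (Z=0, Y=0, X=0, U=1, W=4) weight 1/396
  (Z=0, Y=0, X=1, U=1, W=4) weight 1/528
  (Z=0, Y=0, X=2, U=1, W=4) weight 1/528
  (Z=0, Y=0, X=3, U=1, W=4) weight 1/1584
  (Z=0, Y=1, X=0, U=0, W=3) weight 1/198
  (Z=0, Y=1, X=1, U=0, W=3) weight 1/264
  (Z=0, Y=1, X=2, U=0, W=3) weight 1/264
  (Z=0, Y=1, X=3, U=0, W=3) weight 1/792
  (Z=0, Y=3, X=0, U=1, W=1) weight 1/396
  … 15 more
Group by Y:
  weight(Y=0) = 41/1296
  weight(Y=1) = 17/648
  weight(Y=3) = 17/1296
Total weight = 41/1296 + 17/648 + 17/1296 = 23/324
P(Y=0 | obs) = 41/1296 / 23/324 = 41/92
P(Y=1 | obs) = 17/648 / 23/324 = 17/46
P(Y=3 | obs) = 17/1296 / 23/324 = 17/92

P(Y = 1 | obs) = 17/46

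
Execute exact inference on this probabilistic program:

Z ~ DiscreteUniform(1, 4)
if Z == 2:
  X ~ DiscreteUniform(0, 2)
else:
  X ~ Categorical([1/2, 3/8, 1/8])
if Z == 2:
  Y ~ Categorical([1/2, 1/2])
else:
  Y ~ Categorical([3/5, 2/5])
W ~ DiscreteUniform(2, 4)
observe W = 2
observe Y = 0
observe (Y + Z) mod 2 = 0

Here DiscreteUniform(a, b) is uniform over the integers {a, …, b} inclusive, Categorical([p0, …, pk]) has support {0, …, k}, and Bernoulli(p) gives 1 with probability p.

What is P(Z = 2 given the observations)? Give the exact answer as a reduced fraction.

Enumerate traces; 6 have nonzero weight after conditioning:
  (Z=2, X=0, Y=0, W=2) weight 1/72
  (Z=2, X=1, Y=0, W=2) weight 1/72
  (Z=2, X=2, Y=0, W=2) weight 1/72
  (Z=4, X=0, Y=0, W=2) weight 1/40
  (Z=4, X=1, Y=0, W=2) weight 3/160
  (Z=4, X=2, Y=0, W=2) weight 1/160
Group by Z:
  weight(Z=2) = 1/24
  weight(Z=4) = 1/20
Total weight = 1/24 + 1/20 = 11/120
P(Z=2 | obs) = 1/24 / 11/120 = 5/11
P(Z=4 | obs) = 1/20 / 11/120 = 6/11

P(Z = 2 | obs) = 5/11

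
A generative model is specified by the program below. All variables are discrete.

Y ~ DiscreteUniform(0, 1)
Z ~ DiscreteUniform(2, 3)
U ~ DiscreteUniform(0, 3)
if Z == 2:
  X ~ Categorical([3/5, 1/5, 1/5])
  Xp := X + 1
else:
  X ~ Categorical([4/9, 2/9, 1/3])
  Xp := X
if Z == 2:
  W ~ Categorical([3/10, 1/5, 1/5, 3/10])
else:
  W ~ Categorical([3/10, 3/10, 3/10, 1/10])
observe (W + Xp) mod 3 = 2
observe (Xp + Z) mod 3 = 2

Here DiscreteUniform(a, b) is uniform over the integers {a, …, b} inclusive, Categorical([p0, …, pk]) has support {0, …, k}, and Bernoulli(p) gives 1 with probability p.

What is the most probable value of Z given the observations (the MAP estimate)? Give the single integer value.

Enumerate traces; 24 have nonzero weight after conditioning:
  (Y=0, Z=2, U=0, X=2, W=2) weight 1/400
  (Y=0, Z=2, U=1, X=2, W=2) weight 1/400
  (Y=0, Z=2, U=2, X=2, W=2) weight 1/400
  (Y=0, Z=2, U=3, X=2, W=2) weight 1/400
  (Y=0, Z=3, U=0, X=2, W=0) weight 1/160
  (Y=0, Z=3, U=0, X=2, W=3) weight 1/480
  (Y=0, Z=3, U=1, X=2, W=0) weight 1/160
  (Y=0, Z=3, U=1, X=2, W=3) weight 1/480
  … 16 more
Group by Z:
  weight(Z=2) = 1/50
  weight(Z=3) = 1/15
Total weight = 1/50 + 1/15 = 13/150
P(Z=2 | obs) = 1/50 / 13/150 = 3/13
P(Z=3 | obs) = 1/15 / 13/150 = 10/13
argmax = 3

argmax_v P(Z = v | obs) = 3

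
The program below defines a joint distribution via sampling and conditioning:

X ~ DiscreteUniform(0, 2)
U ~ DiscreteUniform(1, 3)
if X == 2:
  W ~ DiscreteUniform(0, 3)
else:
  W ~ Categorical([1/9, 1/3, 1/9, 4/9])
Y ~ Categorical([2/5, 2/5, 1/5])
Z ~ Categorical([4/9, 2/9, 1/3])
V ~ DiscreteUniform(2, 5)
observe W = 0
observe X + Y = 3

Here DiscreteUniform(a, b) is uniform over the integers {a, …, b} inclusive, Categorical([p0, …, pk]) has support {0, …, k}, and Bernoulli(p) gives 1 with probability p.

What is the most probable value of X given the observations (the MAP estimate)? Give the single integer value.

argmax_v P(X = v | obs) = 2

Enumerate traces; 72 have nonzero weight after conditioning:
  (X=1, U=1, W=0, Y=2, Z=0, V=2) weight 1/3645
  (X=1, U=1, W=0, Y=2, Z=0, V=3) weight 1/3645
  (X=1, U=1, W=0, Y=2, Z=0, V=4) weight 1/3645
  (X=1, U=1, W=0, Y=2, Z=0, V=5) weight 1/3645
  (X=1, U=1, W=0, Y=2, Z=1, V=2) weight 1/7290
  (X=1, U=1, W=0, Y=2, Z=1, V=3) weight 1/7290
  (X=1, U=1, W=0, Y=2, Z=1, V=4) weight 1/7290
  (X=1, U=1, W=0, Y=2, Z=1, V=5) weight 1/7290
  (X=2, U=1, W=0, Y=1, Z=0, V=2) weight 1/810
  … 63 more
Group by X:
  weight(X=1) = 1/135
  weight(X=2) = 1/30
Total weight = 1/135 + 1/30 = 11/270
P(X=1 | obs) = 1/135 / 11/270 = 2/11
P(X=2 | obs) = 1/30 / 11/270 = 9/11
argmax = 2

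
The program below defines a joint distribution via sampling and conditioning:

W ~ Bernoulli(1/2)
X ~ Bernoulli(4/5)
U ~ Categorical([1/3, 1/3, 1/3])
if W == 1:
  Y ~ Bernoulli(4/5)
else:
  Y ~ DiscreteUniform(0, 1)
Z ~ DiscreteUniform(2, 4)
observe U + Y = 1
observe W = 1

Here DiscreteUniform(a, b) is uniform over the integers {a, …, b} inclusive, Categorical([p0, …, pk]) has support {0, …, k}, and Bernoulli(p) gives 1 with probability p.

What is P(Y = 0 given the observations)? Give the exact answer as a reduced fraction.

P(Y = 0 | obs) = 1/5

Enumerate traces; 12 have nonzero weight after conditioning:
  (W=1, X=0, U=0, Y=1, Z=2) weight 2/225
  (W=1, X=0, U=0, Y=1, Z=3) weight 2/225
  (W=1, X=0, U=0, Y=1, Z=4) weight 2/225
  (W=1, X=0, U=1, Y=0, Z=2) weight 1/450
  (W=1, X=0, U=1, Y=0, Z=3) weight 1/450
  (W=1, X=0, U=1, Y=0, Z=4) weight 1/450
  (W=1, X=1, U=0, Y=1, Z=2) weight 8/225
  (W=1, X=1, U=0, Y=1, Z=3) weight 8/225
  … 4 more
Group by Y:
  weight(Y=0) = 1/30
  weight(Y=1) = 2/15
Total weight = 1/30 + 2/15 = 1/6
P(Y=0 | obs) = 1/30 / 1/6 = 1/5
P(Y=1 | obs) = 2/15 / 1/6 = 4/5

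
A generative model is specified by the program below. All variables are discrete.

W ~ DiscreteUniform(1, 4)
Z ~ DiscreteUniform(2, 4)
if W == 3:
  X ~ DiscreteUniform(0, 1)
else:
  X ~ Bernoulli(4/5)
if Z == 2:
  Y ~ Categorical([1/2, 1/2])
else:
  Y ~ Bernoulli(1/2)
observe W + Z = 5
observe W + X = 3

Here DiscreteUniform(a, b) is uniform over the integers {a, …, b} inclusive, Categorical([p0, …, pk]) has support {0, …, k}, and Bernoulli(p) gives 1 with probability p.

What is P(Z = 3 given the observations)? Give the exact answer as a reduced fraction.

Enumerate traces; 4 have nonzero weight after conditioning:
  (W=2, Z=3, X=1, Y=0) weight 1/30
  (W=2, Z=3, X=1, Y=1) weight 1/30
  (W=3, Z=2, X=0, Y=0) weight 1/48
  (W=3, Z=2, X=0, Y=1) weight 1/48
Group by Z:
  weight(Z=2) = 1/24
  weight(Z=3) = 1/15
Total weight = 1/24 + 1/15 = 13/120
P(Z=2 | obs) = 1/24 / 13/120 = 5/13
P(Z=3 | obs) = 1/15 / 13/120 = 8/13

P(Z = 3 | obs) = 8/13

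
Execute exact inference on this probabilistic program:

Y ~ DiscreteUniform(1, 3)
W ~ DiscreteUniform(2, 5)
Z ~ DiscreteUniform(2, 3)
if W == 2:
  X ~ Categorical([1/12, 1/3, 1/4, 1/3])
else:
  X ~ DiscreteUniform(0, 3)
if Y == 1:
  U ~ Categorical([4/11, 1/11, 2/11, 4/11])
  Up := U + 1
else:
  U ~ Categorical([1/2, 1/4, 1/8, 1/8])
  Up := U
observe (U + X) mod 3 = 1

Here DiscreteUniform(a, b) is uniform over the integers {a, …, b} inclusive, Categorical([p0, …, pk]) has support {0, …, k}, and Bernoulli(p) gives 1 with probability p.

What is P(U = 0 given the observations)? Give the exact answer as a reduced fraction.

P(U = 0 | obs) = 780/1957

Enumerate traces; 120 have nonzero weight after conditioning:
  (Y=1, W=2, Z=2, X=0, U=1) weight 1/3168
  (Y=1, W=2, Z=2, X=1, U=0) weight 1/198
  (Y=1, W=2, Z=2, X=1, U=3) weight 1/198
  (Y=1, W=2, Z=2, X=2, U=2) weight 1/528
  (Y=1, W=2, Z=2, X=3, U=1) weight 1/792
  (Y=1, W=2, Z=3, X=0, U=1) weight 1/3168
  (Y=1, W=2, Z=3, X=1, U=0) weight 1/198
  (Y=1, W=2, Z=3, X=1, U=3) weight 1/198
  … 112 more
Group by U:
  weight(U=0) = 65/528
  weight(U=1) = 299/3168
  weight(U=2) = 19/528
  weight(U=3) = 39/704
Total weight = 65/528 + 299/3168 + 19/528 + 39/704 = 1957/6336
P(U=0 | obs) = 65/528 / 1957/6336 = 780/1957
P(U=1 | obs) = 299/3168 / 1957/6336 = 598/1957
P(U=2 | obs) = 19/528 / 1957/6336 = 12/103
P(U=3 | obs) = 39/704 / 1957/6336 = 351/1957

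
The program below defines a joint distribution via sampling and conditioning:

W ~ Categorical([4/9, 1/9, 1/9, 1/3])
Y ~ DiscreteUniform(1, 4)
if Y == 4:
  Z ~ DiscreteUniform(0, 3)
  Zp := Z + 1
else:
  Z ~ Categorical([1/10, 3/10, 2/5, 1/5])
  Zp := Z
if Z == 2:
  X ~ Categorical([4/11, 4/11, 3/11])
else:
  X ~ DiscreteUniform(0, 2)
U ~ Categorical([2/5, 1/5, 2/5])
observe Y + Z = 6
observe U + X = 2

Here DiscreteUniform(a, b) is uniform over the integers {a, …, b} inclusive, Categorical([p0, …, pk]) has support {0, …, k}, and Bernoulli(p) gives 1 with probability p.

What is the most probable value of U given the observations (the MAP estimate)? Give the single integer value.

Enumerate traces; 24 have nonzero weight after conditioning:
  (W=0, Y=3, Z=3, X=0, U=2) weight 2/675
  (W=0, Y=3, Z=3, X=1, U=1) weight 1/675
  (W=0, Y=3, Z=3, X=2, U=0) weight 2/675
  (W=0, Y=4, Z=2, X=0, U=2) weight 2/495
  (W=0, Y=4, Z=2, X=1, U=1) weight 1/495
  (W=0, Y=4, Z=2, X=2, U=0) weight 1/330
  (W=1, Y=3, Z=3, X=0, U=2) weight 1/1350
  (W=1, Y=3, Z=3, X=1, U=1) weight 1/2700
  … 16 more
Group by U:
  weight(U=0) = 89/6600
  weight(U=1) = 13/1650
  weight(U=2) = 13/825
Total weight = 89/6600 + 13/1650 + 13/825 = 49/1320
P(U=0 | obs) = 89/6600 / 49/1320 = 89/245
P(U=1 | obs) = 13/1650 / 49/1320 = 52/245
P(U=2 | obs) = 13/825 / 49/1320 = 104/245
argmax = 2

argmax_v P(U = v | obs) = 2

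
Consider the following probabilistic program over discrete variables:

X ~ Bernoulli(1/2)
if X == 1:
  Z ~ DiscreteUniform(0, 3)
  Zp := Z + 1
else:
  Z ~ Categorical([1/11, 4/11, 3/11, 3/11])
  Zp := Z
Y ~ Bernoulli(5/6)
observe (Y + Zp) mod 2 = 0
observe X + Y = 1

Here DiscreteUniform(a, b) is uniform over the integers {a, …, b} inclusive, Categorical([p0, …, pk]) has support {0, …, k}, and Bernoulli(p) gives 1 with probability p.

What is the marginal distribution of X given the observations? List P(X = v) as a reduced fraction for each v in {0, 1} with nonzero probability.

P(X=0) = 70/81, P(X=1) = 11/81

Enumerate traces; 4 have nonzero weight after conditioning:
  (X=0, Z=1, Y=1) weight 5/33
  (X=0, Z=3, Y=1) weight 5/44
  (X=1, Z=1, Y=0) weight 1/48
  (X=1, Z=3, Y=0) weight 1/48
Group by X:
  weight(X=0) = 35/132
  weight(X=1) = 1/24
Total weight = 35/132 + 1/24 = 27/88
P(X=0 | obs) = 35/132 / 27/88 = 70/81
P(X=1 | obs) = 1/24 / 27/88 = 11/81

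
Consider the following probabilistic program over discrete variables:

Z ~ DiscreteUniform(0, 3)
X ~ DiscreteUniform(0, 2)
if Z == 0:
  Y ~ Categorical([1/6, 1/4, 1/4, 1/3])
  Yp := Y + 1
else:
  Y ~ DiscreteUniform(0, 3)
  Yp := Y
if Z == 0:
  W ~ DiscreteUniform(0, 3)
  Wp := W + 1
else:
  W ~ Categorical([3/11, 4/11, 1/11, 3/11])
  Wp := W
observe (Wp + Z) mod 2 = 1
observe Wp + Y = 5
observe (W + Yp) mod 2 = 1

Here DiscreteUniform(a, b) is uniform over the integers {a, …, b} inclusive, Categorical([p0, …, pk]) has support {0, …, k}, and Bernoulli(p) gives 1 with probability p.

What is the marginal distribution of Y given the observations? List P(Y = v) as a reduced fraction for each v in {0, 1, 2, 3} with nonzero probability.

Enumerate traces; 12 have nonzero weight after conditioning:
  (Z=0, X=0, Y=2, W=2) weight 1/192
  (Z=0, X=1, Y=2, W=2) weight 1/192
  (Z=0, X=2, Y=2, W=2) weight 1/192
  (Z=1, X=0, Y=3, W=2) weight 1/528
  (Z=1, X=1, Y=3, W=2) weight 1/528
  (Z=1, X=2, Y=3, W=2) weight 1/528
  (Z=2, X=0, Y=2, W=3) weight 1/176
  (Z=2, X=1, Y=2, W=3) weight 1/176
  … 4 more
Group by Y:
  weight(Y=2) = 23/704
  weight(Y=3) = 1/88
Total weight = 23/704 + 1/88 = 31/704
P(Y=2 | obs) = 23/704 / 31/704 = 23/31
P(Y=3 | obs) = 1/88 / 31/704 = 8/31

P(Y=2) = 23/31, P(Y=3) = 8/31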